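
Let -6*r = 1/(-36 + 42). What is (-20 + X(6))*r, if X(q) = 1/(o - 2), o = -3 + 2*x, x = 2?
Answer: 7/12 ≈ 0.58333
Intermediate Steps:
r = -1/36 (r = -1/(6*(-36 + 42)) = -⅙/6 = -⅙*⅙ = -1/36 ≈ -0.027778)
o = 1 (o = -3 + 2*2 = -3 + 4 = 1)
X(q) = -1 (X(q) = 1/(1 - 2) = 1/(-1) = -1)
(-20 + X(6))*r = (-20 - 1)*(-1/36) = -21*(-1/36) = 7/12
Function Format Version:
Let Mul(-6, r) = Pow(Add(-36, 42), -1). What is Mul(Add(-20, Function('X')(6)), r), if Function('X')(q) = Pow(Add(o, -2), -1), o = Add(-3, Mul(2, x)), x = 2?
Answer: Rational(7, 12) ≈ 0.58333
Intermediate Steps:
r = Rational(-1, 36) (r = Mul(Rational(-1, 6), Pow(Add(-36, 42), -1)) = Mul(Rational(-1, 6), Pow(6, -1)) = Mul(Rational(-1, 6), Rational(1, 6)) = Rational(-1, 36) ≈ -0.027778)
o = 1 (o = Add(-3, Mul(2, 2)) = Add(-3, 4) = 1)
Function('X')(q) = -1 (Function('X')(q) = Pow(Add(1, -2), -1) = Pow(-1, -1) = -1)
Mul(Add(-20, Function('X')(6)), r) = Mul(Add(-20, -1), Rational(-1, 36)) = Mul(-21, Rational(-1, 36)) = Rational(7, 12)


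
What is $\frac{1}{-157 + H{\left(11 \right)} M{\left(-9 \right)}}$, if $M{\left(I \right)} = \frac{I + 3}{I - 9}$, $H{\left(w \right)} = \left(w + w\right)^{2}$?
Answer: $\frac{3}{13} \approx 0.23077$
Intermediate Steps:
$H{\left(w \right)} = 4 w^{2}$ ($H{\left(w \right)} = \left(2 w\right)^{2} = 4 w^{2}$)
$M{\left(I \right)} = \frac{3 + I}{-9 + I}$
$\frac{1}{-157 + H{\left(11 \right)} M{\left(-9 \right)}} = \frac{1}{-157 + 4 \cdot 11^{2} \frac{3 - 9}{-9 - 9}} = \frac{1}{-157 + 4 \cdot 121 \frac{1}{-18} \left(-6\right)} = \frac{1}{-157 + 484 \left(\left(- \frac{1}{18}\right) \left(-6\right)\right)} = \frac{1}{-157 + 484 \cdot \frac{1}{3}} = \frac{1}{-157 + \frac{484}{3}} = \frac{1}{\frac{13}{3}} = \frac{3}{13}$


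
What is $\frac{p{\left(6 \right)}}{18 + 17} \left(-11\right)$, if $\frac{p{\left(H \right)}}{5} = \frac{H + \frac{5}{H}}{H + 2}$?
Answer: $- \frac{451}{336} \approx -1.3423$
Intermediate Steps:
$p{\left(H \right)} = \frac{5 \left(H + \frac{5}{H}\right)}{2 + H}$ ($p{\left(H \right)} = 5 \frac{H + \frac{5}{H}}{H + 2} = 5 \frac{H + \frac{5}{H}}{2 + H} = \frac{5 \left(H + \frac{5}{H}\right)}{2 + H}$)
$\frac{p{\left(6 \right)}}{18 + 17} \left(-11\right) = \frac{5 \cdot \frac{1}{6} \frac{1}{2 + 6} \left(5 + 6^{2}\right)}{18 + 17} \left(-11\right) = \frac{5 \cdot \frac{1}{6} \cdot \frac{1}{8} \left(5 + 36\right)}{35} \left(-11\right) = \frac{5 \cdot \frac{1}{6} \cdot \frac{1}{8} \cdot 41}{35} \left(-11\right) = \frac{1}{35} \cdot \frac{205}{48} \left(-11\right) = \frac{41}{336} \left(-11\right) = - \frac{451}{336}$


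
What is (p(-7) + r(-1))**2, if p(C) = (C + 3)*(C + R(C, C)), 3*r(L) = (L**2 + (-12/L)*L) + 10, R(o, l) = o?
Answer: 27889/9 ≈ 3098.8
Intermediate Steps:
r(L) = -2/3 + L**2/3 (r(L) = ((L**2 + (-12/L)*L) + 10)/3 = ((L**2 - 12) + 10)/3 = ((-12 + L**2) + 10)/3 = (-2 + L**2)/3 = -2/3 + L**2/3)
p(C) = 2*C*(3 + C) (p(C) = (C + 3)*(C + C) = (3 + C)*(2*C) = 2*C*(3 + C))
(p(-7) + r(-1))**2 = (2*(-7)*(3 - 7) + (-2/3 + (1/3)*(-1)**2))**2 = (2*(-7)*(-4) + (-2/3 + (1/3)*1))**2 = (56 + (-2/3 + 1/3))**2 = (56 - 1/3)**2 = (167/3)**2 = 27889/9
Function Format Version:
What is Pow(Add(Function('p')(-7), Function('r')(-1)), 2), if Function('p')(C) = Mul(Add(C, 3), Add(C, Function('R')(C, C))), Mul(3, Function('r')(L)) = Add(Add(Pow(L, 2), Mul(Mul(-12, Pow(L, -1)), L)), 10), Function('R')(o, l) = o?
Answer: Rational(27889, 9) ≈ 3098.8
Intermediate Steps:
Function('r')(L) = Add(Rational(-2, 3), Mul(Rational(1, 3), Pow(L, 2))) (Function('r')(L) = Mul(Rational(1, 3), Add(Add(Pow(L, 2), Mul(Mul(-12, Pow(L, -1)), L)), 10)) = Mul(Rational(1, 3), Add(Add(Pow(L, 2), -12), 10)) = Mul(Rational(1, 3), Add(Add(-12, Pow(L, 2)), 10)) = Mul(Rational(1, 3), Add(-2, Pow(L, 2))) = Add(Rational(-2, 3), Mul(Rational(1, 3), Pow(L, 2))))
Function('p')(C) = Mul(2, C, Add(3, C)) (Function('p')(C) = Mul(Add(C, 3), Add(C, C)) = Mul(Add(3, C), Mul(2, C)) = Mul(2, C, Add(3, C)))
Pow(Add(Function('p')(-7), Function('r')(-1)), 2) = Pow(Add(Mul(2, -7, Add(3, -7)), Add(Rational(-2, 3), Mul(Rational(1, 3), Pow(-1, 2)))), 2) = Pow(Add(Mul(2, -7, -4), Add(Rational(-2, 3), Mul(Rational(1, 3), 1))), 2) = Pow(Add(56, Add(Rational(-2, 3), Rational(1, 3))), 2) = Pow(Add(56, Rational(-1, 3)), 2) = Pow(Rational(167, 3), 2) = Rational(27889, 9)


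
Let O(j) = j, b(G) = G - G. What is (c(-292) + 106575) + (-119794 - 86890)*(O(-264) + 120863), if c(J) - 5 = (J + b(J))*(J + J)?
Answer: -24925606608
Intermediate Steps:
b(G) = 0
c(J) = 5 + 2*J**2 (c(J) = 5 + (J + 0)*(J + J) = 5 + J*(2*J) = 5 + 2*J**2)
(c(-292) + 106575) + (-119794 - 86890)*(O(-264) + 120863) = ((5 + 2*(-292)**2) + 106575) + (-119794 - 86890)*(-264 + 120863) = ((5 + 2*85264) + 106575) - 206684*120599 = ((5 + 170528) + 106575) - 24925883716 = (170533 + 106575) - 24925883716 = 277108 - 24925883716 = -24925606608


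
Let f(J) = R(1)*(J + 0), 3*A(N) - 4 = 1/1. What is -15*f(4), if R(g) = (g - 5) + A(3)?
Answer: 140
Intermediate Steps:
A(N) = 5/3 (A(N) = 4/3 + (1/3)/1 = 4/3 + (1/3)*1 = 4/3 + 1/3 = 5/3)
R(g) = -10/3 + g (R(g) = (g - 5) + 5/3 = (-5 + g) + 5/3 = -10/3 + g)
f(J) = -7*J/3 (f(J) = (-10/3 + 1)*(J + 0) = -7*J/3)
-15*f(4) = -(-35)*4 = -15*(-28/3) = 140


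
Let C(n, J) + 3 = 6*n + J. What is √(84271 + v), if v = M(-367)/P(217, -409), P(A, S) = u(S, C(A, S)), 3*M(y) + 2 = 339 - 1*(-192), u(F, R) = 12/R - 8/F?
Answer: √29168465803134/18042 ≈ 299.35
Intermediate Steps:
C(n, J) = -3 + J + 6*n (C(n, J) = -3 + (6*n + J) = -3 + (J + 6*n) = -3 + J + 6*n)
u(F, R) = -8/F + 12/R
M(y) = 529/3 (M(y) = -⅔ + (339 - 1*(-192))/3 = -⅔ + (339 + 192)/3 = -⅔ + (⅓)*531 = -⅔ + 177 = 529/3)
P(A, S) = -8/S + 12/(-3 + S + 6*A)
v = 96280645/18042 (v = 529/(3*((4*(6 - 409 - 12*217)/(-409*(-3 - 409 + 6*217))))) = 529/(3*((4*(-1/409)*(6 - 409 - 2604)/(-3 - 409 + 1302)))) = 529/(3*((4*(-1/409)*(-3007)/890))) = 529/(3*((4*(-1/409)*(1/890)*(-3007)))) = 529/(3*(6014/182005)) = (529/3)*(182005/6014) = 96280645/18042 ≈ 5336.5)
√(84271 + v) = √(84271 + 96280645/18042) = √(1616698027/18042) = √29168465803134/18042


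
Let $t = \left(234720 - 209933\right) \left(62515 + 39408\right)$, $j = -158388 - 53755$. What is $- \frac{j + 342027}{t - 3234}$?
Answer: $- \frac{129884}{2526362167} \approx -5.1411 \cdot 10^{-5}$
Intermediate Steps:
$j = -212143$ ($j = -158388 - 53755 = -212143$)
$t = 2526365401$ ($t = 24787 \cdot 101923 = 2526365401$)
$- \frac{j + 342027}{t - 3234} = - \frac{-212143 + 342027}{2526365401 - 3234} = - \frac{129884}{2526362167}$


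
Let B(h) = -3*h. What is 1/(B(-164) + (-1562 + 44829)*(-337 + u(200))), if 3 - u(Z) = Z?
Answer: -1/23104086 ≈ -4.3282e-8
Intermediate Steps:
u(Z) = 3 - Z
1/(B(-164) + (-1562 + 44829)*(-337 + u(200))) = 1/(-3*(-164) + (-1562 + 44829)*(-337 + (3 - 1*200))) = 1/(492 + 43267*(-337 + (3 - 200))) = 1/(492 + 43267*(-337 - 197)) = 1/(492 + 43267*(-534)) = 1/(492 - 23104578) = 1/(-23104086) = -1/23104086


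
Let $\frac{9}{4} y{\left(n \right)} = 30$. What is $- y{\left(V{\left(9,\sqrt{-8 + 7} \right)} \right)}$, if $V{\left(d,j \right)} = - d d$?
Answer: $- \frac{40}{3} \approx -13.333$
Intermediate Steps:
$V{\left(d,j \right)} = - d^{2}$
$y{\left(n \right)} = \frac{40}{3}$ ($y{\left(n \right)} = \frac{4}{9} \cdot 30 = \frac{40}{3}$)
$- y{\left(V{\left(9,\sqrt{-8 + 7} \right)} \right)} = \left(-1\right) \frac{40}{3} = - \frac{40}{3}$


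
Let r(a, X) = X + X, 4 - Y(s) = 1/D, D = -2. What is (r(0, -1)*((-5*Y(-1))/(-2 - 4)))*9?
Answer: -135/2 ≈ -67.500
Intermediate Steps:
Y(s) = 9/2 (Y(s) = 4 - 1/(-2) = 4 - 1*(-1/2) = 4 + 1/2 = 9/2)
r(a, X) = 2*X
(r(0, -1)*((-5*Y(-1))/(-2 - 4)))*9 = ((2*(-1))*((-5*9/2)/(-2 - 4)))*9 = -(-45)/(-6)*9 = -(-45)*(-1)/6*9 = -2*15/4*9 = -15/2*9 = -135/2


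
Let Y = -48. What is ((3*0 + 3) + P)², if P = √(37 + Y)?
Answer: (3 + I*√11)² ≈ -2.0 + 19.9*I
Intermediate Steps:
P = I*√11 (P = √(37 - 48) = √(-11) = I*√11 ≈ 3.3166*I)
((3*0 + 3) + P)² = ((3*0 + 3) + I*√11)² = ((0 + 3) + I*√11)² = (3 + I*√11)²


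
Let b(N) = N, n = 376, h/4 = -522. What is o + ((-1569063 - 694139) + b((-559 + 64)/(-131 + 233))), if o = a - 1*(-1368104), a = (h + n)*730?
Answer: -72925337/34 ≈ -2.1449e+6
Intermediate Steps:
h = -2088 (h = 4*(-522) = -2088)
a = -1249760 (a = (-2088 + 376)*730 = -1712*730 = -1249760)
o = 118344 (o = -1249760 - 1*(-1368104) = -1249760 + 1368104 = 118344)
o + ((-1569063 - 694139) + b((-559 + 64)/(-131 + 233))) = 118344 + ((-1569063 - 694139) + (-559 + 64)/(-131 + 233)) = 118344 + (-2263202 - 495/102) = 118344 + (-2263202 - 495*1/102) = 118344 + (-2263202 - 165/34) = 118344 - 76949033/34 = -72925337/34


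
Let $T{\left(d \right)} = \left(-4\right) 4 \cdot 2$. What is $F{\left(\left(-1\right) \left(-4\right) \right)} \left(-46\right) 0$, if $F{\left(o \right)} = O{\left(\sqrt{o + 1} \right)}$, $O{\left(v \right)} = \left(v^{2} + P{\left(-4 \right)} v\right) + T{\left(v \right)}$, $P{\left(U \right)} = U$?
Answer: $0$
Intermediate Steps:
$T{\left(d \right)} = -32$ ($T{\left(d \right)} = \left(-16\right) 2 = -32$)
$O{\left(v \right)} = -32 + v^{2} - 4 v$ ($O{\left(v \right)} = \left(v^{2} - 4 v\right) - 32 = -32 + v^{2} - 4 v$)
$F{\left(o \right)} = -31 + o - 4 \sqrt{1 + o}$ ($F{\left(o \right)} = -32 + \left(\sqrt{o + 1}\right)^{2} - 4 \sqrt{o + 1} = -32 + \left(\sqrt{1 + o}\right)^{2} - 4 \sqrt{1 + o} = -32 + \left(1 + o\right) - 4 \sqrt{1 + o} = -31 + o - 4 \sqrt{1 + o}$)
$F{\left(\left(-1\right) \left(-4\right) \right)} \left(-46\right) 0 = \left(-31 - -4 - 4 \sqrt{1 - -4}\right) \left(-46\right) 0 = \left(-31 + 4 - 4 \sqrt{1 + 4}\right) \left(-46\right) 0 = \left(-31 + 4 - 4 \sqrt{5}\right) \left(-46\right) 0 = \left(-27 - 4 \sqrt{5}\right) \left(-46\right) 0 = \left(1242 + 184 \sqrt{5}\right) 0 = 0$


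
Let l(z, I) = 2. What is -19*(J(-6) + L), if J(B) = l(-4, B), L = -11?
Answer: 171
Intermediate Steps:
J(B) = 2
-19*(J(-6) + L) = -19*(2 - 11) = -19*(-9) = 171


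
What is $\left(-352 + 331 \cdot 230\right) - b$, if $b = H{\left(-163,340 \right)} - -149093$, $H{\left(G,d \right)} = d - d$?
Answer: $-73315$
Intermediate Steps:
$H{\left(G,d \right)} = 0$
$b = 149093$ ($b = 0 - -149093 = 0 + 149093 = 149093$)
$\left(-352 + 331 \cdot 230\right) - b = \left(-352 + 331 \cdot 230\right) - 149093 = \left(-352 + 76130\right) - 149093 = 75778 - 149093 = -73315$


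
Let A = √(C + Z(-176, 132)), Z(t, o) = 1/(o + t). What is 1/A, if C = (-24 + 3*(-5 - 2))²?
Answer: 2*√980089/89099 ≈ 0.022222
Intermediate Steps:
C = 2025 (C = (-24 + 3*(-7))² = (-24 - 21)² = (-45)² = 2025)
A = √980089/22 (A = √(2025 + 1/(132 - 176)) = √(2025 + 1/(-44)) = √(2025 - 1/44) = √(89099/44) = √980089/22 ≈ 45.000)
1/A = 1/(√980089/22) = 2*√980089/89099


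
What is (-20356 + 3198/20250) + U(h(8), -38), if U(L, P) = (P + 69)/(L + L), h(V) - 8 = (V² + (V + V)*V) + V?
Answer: -28579497647/1404000 ≈ -20356.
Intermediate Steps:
h(V) = 8 + V + 3*V² (h(V) = 8 + ((V² + (V + V)*V) + V) = 8 + ((V² + (2*V)*V) + V) = 8 + ((V² + 2*V²) + V) = 8 + (3*V² + V) = 8 + (V + 3*V²) = 8 + V + 3*V²)
U(L, P) = (69 + P)/(2*L) (U(L, P) = (69 + P)/((2*L)) = (69 + P)*(1/(2*L)) = (69 + P)/(2*L))
(-20356 + 3198/20250) + U(h(8), -38) = (-20356 + 3198/20250) + (69 - 38)/(2*(8 + 8 + 3*8²)) = (-20356 + 3198*(1/20250)) + (½)*31/(8 + 8 + 3*64) = (-20356 + 533/3375) + (½)*31/(8 + 8 + 192) = -68700967/3375 + (½)*31/208 = -68700967/3375 + (½)*(1/208)*31 = -68700967/3375 + 31/416 = -28579497647/1404000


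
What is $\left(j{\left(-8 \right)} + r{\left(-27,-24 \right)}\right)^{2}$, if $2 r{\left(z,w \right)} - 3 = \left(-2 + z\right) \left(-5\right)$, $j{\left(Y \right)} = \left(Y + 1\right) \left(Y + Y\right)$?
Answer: $34596$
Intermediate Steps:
$j{\left(Y \right)} = 2 Y \left(1 + Y\right)$ ($j{\left(Y \right)} = \left(1 + Y\right) 2 Y = 2 Y \left(1 + Y\right)$)
$r{\left(z,w \right)} = \frac{13}{2} - \frac{5 z}{2}$ ($r{\left(z,w \right)} = \frac{3}{2} + \frac{\left(-2 + z\right) \left(-5\right)}{2} = \frac{3}{2} + \frac{10 - 5 z}{2} = \frac{3}{2} - \left(-5 + \frac{5 z}{2}\right) = \frac{13}{2} - \frac{5 z}{2}$)
$\left(j{\left(-8 \right)} + r{\left(-27,-24 \right)}\right)^{2} = \left(2 \left(-8\right) \left(1 - 8\right) + \left(\frac{13}{2} - - \frac{135}{2}\right)\right)^{2} = \left(2 \left(-8\right) \left(-7\right) + \left(\frac{13}{2} + \frac{135}{2}\right)\right)^{2} = \left(112 + 74\right)^{2} = 186^{2} = 34596$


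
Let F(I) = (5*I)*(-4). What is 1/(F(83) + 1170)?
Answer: -1/490 ≈ -0.0020408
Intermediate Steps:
F(I) = -20*I
1/(F(83) + 1170) = 1/(-20*83 + 1170) = 1/(-1660 + 1170) = 1/(-490) = -1/490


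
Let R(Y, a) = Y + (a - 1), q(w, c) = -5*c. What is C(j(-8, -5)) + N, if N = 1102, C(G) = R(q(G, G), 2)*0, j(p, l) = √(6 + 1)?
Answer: 1102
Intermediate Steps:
R(Y, a) = -1 + Y + a (R(Y, a) = Y + (-1 + a) = -1 + Y + a)
j(p, l) = √7
C(G) = 0 (C(G) = (-1 - 5*G + 2)*0 = (1 - 5*G)*0 = 0)
C(j(-8, -5)) + N = 0 + 1102 = 1102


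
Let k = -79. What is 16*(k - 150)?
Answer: -3664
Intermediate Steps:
16*(k - 150) = 16*(-79 - 150) = 16*(-229) = -3664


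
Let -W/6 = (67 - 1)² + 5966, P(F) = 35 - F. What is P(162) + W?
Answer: -62059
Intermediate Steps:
W = -61932 (W = -6*((67 - 1)² + 5966) = -6*(66² + 5966) = -6*(4356 + 5966) = -6*10322 = -61932)
P(162) + W = (35 - 1*162) - 61932 = (35 - 162) - 61932 = -127 - 61932 = -62059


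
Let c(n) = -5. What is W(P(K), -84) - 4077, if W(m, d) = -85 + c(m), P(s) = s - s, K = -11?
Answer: -4167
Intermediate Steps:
P(s) = 0
W(m, d) = -90 (W(m, d) = -85 - 5 = -90)
W(P(K), -84) - 4077 = -90 - 4077 = -4167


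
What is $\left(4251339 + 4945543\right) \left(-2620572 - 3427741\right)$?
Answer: $-55625620960066$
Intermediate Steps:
$\left(4251339 + 4945543\right) \left(-2620572 - 3427741\right) = 9196882 \left(-6048313\right) = -55625620960066$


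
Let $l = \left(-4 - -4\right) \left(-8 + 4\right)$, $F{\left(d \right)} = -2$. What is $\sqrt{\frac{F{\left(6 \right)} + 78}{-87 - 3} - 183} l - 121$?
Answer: $-121$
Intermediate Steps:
$l = 0$ ($l = \left(-4 + 4\right) \left(-4\right) = 0 \left(-4\right) = 0$)
$\sqrt{\frac{F{\left(6 \right)} + 78}{-87 - 3} - 183} l - 121 = \sqrt{\frac{-2 + 78}{-87 - 3} - 183} \cdot 0 - 121 = \sqrt{\frac{76}{-90} - 183} \cdot 0 - 121 = \sqrt{76 \left(- \frac{1}{90}\right) - 183} \cdot 0 - 121 = \sqrt{- \frac{38}{45} - 183} \cdot 0 - 121 = \sqrt{- \frac{8273}{45}} \cdot 0 - 121 = \frac{i \sqrt{41365}}{15} \cdot 0 - 121 = 0 - 121 = -121$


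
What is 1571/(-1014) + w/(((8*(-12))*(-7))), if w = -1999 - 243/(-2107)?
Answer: -180416619/39881296 ≈ -4.5238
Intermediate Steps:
w = -4211650/2107 (w = -1999 - 243*(-1)/2107 = -1999 - 1*(-243/2107) = -1999 + 243/2107 = -4211650/2107 ≈ -1998.9)
1571/(-1014) + w/(((8*(-12))*(-7))) = 1571/(-1014) - 4211650/(2107*((8*(-12))*(-7))) = 1571*(-1/1014) - 4211650/(2107*((-96*(-7)))) = -1571/1014 - 4211650/2107/672 = -1571/1014 - 4211650/2107*1/672 = -1571/1014 - 2105825/707952 = -180416619/39881296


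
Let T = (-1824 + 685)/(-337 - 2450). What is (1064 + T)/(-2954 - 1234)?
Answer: -2966507/11671956 ≈ -0.25416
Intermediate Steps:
T = 1139/2787 (T = -1139/(-2787) = -1139*(-1/2787) = 1139/2787 ≈ 0.40868)
(1064 + T)/(-2954 - 1234) = (1064 + 1139/2787)/(-2954 - 1234) = (2966507/2787)/(-4188) = (2966507/2787)*(-1/4188) = -2966507/11671956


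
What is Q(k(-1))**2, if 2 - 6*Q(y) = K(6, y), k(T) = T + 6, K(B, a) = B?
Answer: 4/9 ≈ 0.44444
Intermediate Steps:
k(T) = 6 + T
Q(y) = -2/3 (Q(y) = 1/3 - 1/6*6 = 1/3 - 1 = -2/3)
Q(k(-1))**2 = (-2/3)**2 = 4/9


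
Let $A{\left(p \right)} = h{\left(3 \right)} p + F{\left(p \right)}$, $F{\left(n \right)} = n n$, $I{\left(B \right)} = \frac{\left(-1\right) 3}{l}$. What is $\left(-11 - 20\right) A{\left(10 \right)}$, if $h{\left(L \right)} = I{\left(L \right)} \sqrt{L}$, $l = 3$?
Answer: $-3100 + 310 \sqrt{3} \approx -2563.1$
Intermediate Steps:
$I{\left(B \right)} = -1$ ($I{\left(B \right)} = \frac{\left(-1\right) 3}{3} = \left(-3\right) \frac{1}{3} = -1$)
$h{\left(L \right)} = - \sqrt{L}$
$F{\left(n \right)} = n^{2}$
$A{\left(p \right)} = p^{2} - p \sqrt{3}$ ($A{\left(p \right)} = - \sqrt{3} p + p^{2} = - p \sqrt{3} + p^{2} = p^{2} - p \sqrt{3}$)
$\left(-11 - 20\right) A{\left(10 \right)} = \left(-11 - 20\right) 10 \left(10 - \sqrt{3}\right) = - 31 \left(100 - 10 \sqrt{3}\right) = -3100 + 310 \sqrt{3}$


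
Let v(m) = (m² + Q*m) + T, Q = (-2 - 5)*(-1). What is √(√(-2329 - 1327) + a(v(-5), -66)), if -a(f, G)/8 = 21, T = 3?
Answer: √(-168 + 2*I*√914) ≈ 2.2967 + 13.163*I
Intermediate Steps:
Q = 7 (Q = -7*(-1) = 7)
v(m) = 3 + m² + 7*m (v(m) = (m² + 7*m) + 3 = 3 + m² + 7*m)
a(f, G) = -168 (a(f, G) = -8*21 = -168)
√(√(-2329 - 1327) + a(v(-5), -66)) = √(√(-2329 - 1327) - 168) = √(√(-3656) - 168) = √(2*I*√914 - 168) = √(-168 + 2*I*√914)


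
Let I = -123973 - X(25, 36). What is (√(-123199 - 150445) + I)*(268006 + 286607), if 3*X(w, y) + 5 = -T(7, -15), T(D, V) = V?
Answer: -68758886159 + 1109226*I*√68411 ≈ -6.8759e+10 + 2.9012e+8*I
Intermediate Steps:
X(w, y) = 10/3 (X(w, y) = -5/3 + (-1*(-15))/3 = -5/3 + (⅓)*15 = -5/3 + 5 = 10/3)
I = -371929/3 (I = -123973 - 1*10/3 = -123973 - 10/3 = -371929/3 ≈ -1.2398e+5)
(√(-123199 - 150445) + I)*(268006 + 286607) = (√(-123199 - 150445) - 371929/3)*(268006 + 286607) = (√(-273644) - 371929/3)*554613 = (2*I*√68411 - 371929/3)*554613 = (-371929/3 + 2*I*√68411)*554613 = -68758886159 + 1109226*I*√68411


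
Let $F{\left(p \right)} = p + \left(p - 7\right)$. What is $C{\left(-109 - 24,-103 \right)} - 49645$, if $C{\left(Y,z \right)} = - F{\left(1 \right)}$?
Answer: $-49640$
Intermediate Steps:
$F{\left(p \right)} = -7 + 2 p$ ($F{\left(p \right)} = p + \left(-7 + p\right) = -7 + 2 p$)
$C{\left(Y,z \right)} = 5$ ($C{\left(Y,z \right)} = - (-7 + 2 \cdot 1) = - (-7 + 2) = \left(-1\right) \left(-5\right) = 5$)
$C{\left(-109 - 24,-103 \right)} - 49645 = 5 - 49645 = -49640$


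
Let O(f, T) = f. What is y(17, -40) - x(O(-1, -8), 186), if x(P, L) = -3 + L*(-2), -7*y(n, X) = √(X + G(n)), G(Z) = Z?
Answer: 375 - I*√23/7 ≈ 375.0 - 0.68512*I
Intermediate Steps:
y(n, X) = -√(X + n)/7
x(P, L) = -3 - 2*L
y(17, -40) - x(O(-1, -8), 186) = -√(-40 + 17)/7 - (-3 - 2*186) = -I*√23/7 - (-3 - 372) = -I*√23/7 - 1*(-375) = -I*√23/7 + 375 = 375 - I*√23/7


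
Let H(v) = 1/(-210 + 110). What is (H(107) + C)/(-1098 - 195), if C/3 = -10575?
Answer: 3172501/129300 ≈ 24.536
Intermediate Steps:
C = -31725 (C = 3*(-10575) = -31725)
H(v) = -1/100 (H(v) = 1/(-100) = -1/100)
(H(107) + C)/(-1098 - 195) = (-1/100 - 31725)/(-1098 - 195) = -3172501/100/(-1293) = -3172501/100*(-1/1293) = 3172501/129300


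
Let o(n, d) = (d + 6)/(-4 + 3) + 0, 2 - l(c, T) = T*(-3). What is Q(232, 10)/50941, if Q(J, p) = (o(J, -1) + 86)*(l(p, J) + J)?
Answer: 75330/50941 ≈ 1.4788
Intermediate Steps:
l(c, T) = 2 + 3*T (l(c, T) = 2 - T*(-3) = 2 - (-3)*T = 2 + 3*T)
o(n, d) = -6 - d (o(n, d) = (6 + d)/(-1) + 0 = (6 + d)*(-1) + 0 = (-6 - d) + 0 = -6 - d)
Q(J, p) = 162 + 324*J (Q(J, p) = ((-6 - 1*(-1)) + 86)*((2 + 3*J) + J) = ((-6 + 1) + 86)*(2 + 4*J) = (-5 + 86)*(2 + 4*J) = 81*(2 + 4*J) = 162 + 324*J)
Q(232, 10)/50941 = (162 + 324*232)/50941 = (162 + 75168)*(1/50941) = 75330*(1/50941) = 75330/50941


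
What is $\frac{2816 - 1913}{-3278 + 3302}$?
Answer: $\frac{301}{8} \approx 37.625$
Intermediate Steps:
$\frac{2816 - 1913}{-3278 + 3302} = \frac{903}{24} = 903 \cdot \frac{1}{24} = \frac{301}{8}$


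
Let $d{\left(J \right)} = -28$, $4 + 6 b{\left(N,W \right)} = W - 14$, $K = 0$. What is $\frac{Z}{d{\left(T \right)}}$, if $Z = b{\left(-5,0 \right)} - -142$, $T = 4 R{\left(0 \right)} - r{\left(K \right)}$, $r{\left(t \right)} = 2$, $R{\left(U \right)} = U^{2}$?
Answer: $- \frac{139}{28} \approx -4.9643$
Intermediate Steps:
$b{\left(N,W \right)} = -3 + \frac{W}{6}$ ($b{\left(N,W \right)} = - \frac{2}{3} + \frac{W - 14}{6} = - \frac{2}{3} + \frac{-14 + W}{6} = - \frac{2}{3} + \left(- \frac{7}{3} + \frac{W}{6}\right) = -3 + \frac{W}{6}$)
$T = -2$ ($T = 4 \cdot 0^{2} + \left(0 - 2\right) = 4 \cdot 0 + \left(0 - 2\right) = 0 - 2 = -2$)
$Z = 139$ ($Z = \left(-3 + \frac{1}{6} \cdot 0\right) - -142 = \left(-3 + 0\right) + 142 = -3 + 142 = 139$)
$\frac{Z}{d{\left(T \right)}} = \frac{139}{-28} = 139 \left(- \frac{1}{28}\right) = - \frac{139}{28}$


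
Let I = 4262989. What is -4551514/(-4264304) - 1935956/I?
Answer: 506706781851/826303683848 ≈ 0.61322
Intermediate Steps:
-4551514/(-4264304) - 1935956/I = -4551514/(-4264304) - 1935956/4262989 = -4551514*(-1/4264304) - 1935956*1/4262989 = 206887/193832 - 1935956/4262989 = 506706781851/826303683848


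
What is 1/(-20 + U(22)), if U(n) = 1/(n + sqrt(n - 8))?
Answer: -9378/187121 + sqrt(14)/187121 ≈ -0.050097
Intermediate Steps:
U(n) = 1/(n + sqrt(-8 + n))
1/(-20 + U(22)) = 1/(-20 + 1/(22 + sqrt(-8 + 22))) = 1/(-20 + 1/(22 + sqrt(14)))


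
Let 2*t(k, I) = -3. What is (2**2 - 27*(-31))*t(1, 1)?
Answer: -2523/2 ≈ -1261.5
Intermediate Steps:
t(k, I) = -3/2 (t(k, I) = (1/2)*(-3) = -3/2)
(2**2 - 27*(-31))*t(1, 1) = (2**2 - 27*(-31))*(-3/2) = (4 + 837)*(-3/2) = 841*(-3/2) = -2523/2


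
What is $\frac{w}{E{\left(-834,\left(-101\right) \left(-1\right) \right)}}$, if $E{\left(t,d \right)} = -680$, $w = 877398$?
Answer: $- \frac{438699}{340} \approx -1290.3$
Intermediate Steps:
$\frac{w}{E{\left(-834,\left(-101\right) \left(-1\right) \right)}} = \frac{877398}{-680} = 877398 \left(- \frac{1}{680}\right) = - \frac{438699}{340}$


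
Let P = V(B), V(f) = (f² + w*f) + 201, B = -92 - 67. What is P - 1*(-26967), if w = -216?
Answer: 86793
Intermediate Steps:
B = -159
V(f) = 201 + f² - 216*f (V(f) = (f² - 216*f) + 201 = 201 + f² - 216*f)
P = 59826 (P = 201 + (-159)² - 216*(-159) = 201 + 25281 + 34344 = 59826)
P - 1*(-26967) = 59826 - 1*(-26967) = 59826 + 26967 = 86793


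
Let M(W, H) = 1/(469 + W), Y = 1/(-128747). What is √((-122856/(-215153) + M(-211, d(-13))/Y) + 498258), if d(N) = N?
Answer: 7*√31300966418784284274/55509474 ≈ 705.52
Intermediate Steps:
Y = -1/128747 ≈ -7.7672e-6
√((-122856/(-215153) + M(-211, d(-13))/Y) + 498258) = √((-122856/(-215153) + 1/((469 - 211)*(-1/128747))) + 498258) = √((-122856*(-1/215153) - 128747/258) + 498258) = √((122856/215153 + (1/258)*(-128747)) + 498258) = √((122856/215153 - 128747/258) + 498258) = √(-27668606443/55509474 + 498258) = √(27630370889849/55509474) = 7*√31300966418784284274/55509474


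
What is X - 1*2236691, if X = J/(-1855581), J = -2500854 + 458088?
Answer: -1383453093235/618527 ≈ -2.2367e+6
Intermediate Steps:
J = -2042766
X = 680922/618527 (X = -2042766/(-1855581) = -2042766*(-1/1855581) = 680922/618527 ≈ 1.1009)
X - 1*2236691 = 680922/618527 - 1*2236691 = 680922/618527 - 2236691 = -1383453093235/618527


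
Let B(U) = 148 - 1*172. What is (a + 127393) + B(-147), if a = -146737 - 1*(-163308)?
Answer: 143940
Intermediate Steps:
B(U) = -24 (B(U) = 148 - 172 = -24)
a = 16571 (a = -146737 + 163308 = 16571)
(a + 127393) + B(-147) = (16571 + 127393) - 24 = 143964 - 24 = 143940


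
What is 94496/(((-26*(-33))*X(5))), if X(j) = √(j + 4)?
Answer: 47248/1287 ≈ 36.712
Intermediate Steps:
X(j) = √(4 + j)
94496/(((-26*(-33))*X(5))) = 94496/(((-26*(-33))*√(4 + 5))) = 94496/((858*√9)) = 94496/((858*3)) = 94496/2574 = 94496*(1/2574) = 47248/1287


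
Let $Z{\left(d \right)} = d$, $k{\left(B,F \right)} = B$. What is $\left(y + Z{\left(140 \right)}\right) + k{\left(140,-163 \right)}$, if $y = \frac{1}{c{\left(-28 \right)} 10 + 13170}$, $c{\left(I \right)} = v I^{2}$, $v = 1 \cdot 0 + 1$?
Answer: $\frac{5882801}{21010} \approx 280.0$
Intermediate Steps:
$v = 1$ ($v = 0 + 1 = 1$)
$c{\left(I \right)} = I^{2}$ ($c{\left(I \right)} = 1 I^{2} = I^{2}$)
$y = \frac{1}{21010}$ ($y = \frac{1}{\left(-28\right)^{2} \cdot 10 + 13170} = \frac{1}{784 \cdot 10 + 13170} = \frac{1}{7840 + 13170} = \frac{1}{21010} \approx 4.7596 \cdot 10^{-5}$)
$\left(y + Z{\left(140 \right)}\right) + k{\left(140,-163 \right)} = \left(\frac{1}{21010} + 140\right) + 140 = \frac{2941401}{21010} + 140 = \frac{5882801}{21010}$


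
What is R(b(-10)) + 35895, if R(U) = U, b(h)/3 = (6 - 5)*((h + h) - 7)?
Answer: 35814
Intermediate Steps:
b(h) = -21 + 6*h (b(h) = 3*((6 - 5)*((h + h) - 7)) = 3*(1*(2*h - 7)) = 3*(1*(-7 + 2*h)) = 3*(-7 + 2*h) = -21 + 6*h)
R(b(-10)) + 35895 = (-21 + 6*(-10)) + 35895 = (-21 - 60) + 35895 = -81 + 35895 = 35814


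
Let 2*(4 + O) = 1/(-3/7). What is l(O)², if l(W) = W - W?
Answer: 0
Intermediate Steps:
O = -31/6 (O = -4 + (1/(-3/7))/2 = -4 + (1*(-7/3))/2 = -4 + (½)*(-7/3) = -4 - 7/6 = -31/6 ≈ -5.1667)
l(W) = 0
l(O)² = 0² = 0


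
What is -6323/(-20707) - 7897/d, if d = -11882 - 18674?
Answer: 356728767/632723092 ≈ 0.56380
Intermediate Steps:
d = -30556
-6323/(-20707) - 7897/d = -6323/(-20707) - 7897/(-30556) = -6323*(-1/20707) - 7897*(-1/30556) = 6323/20707 + 7897/30556 = 356728767/632723092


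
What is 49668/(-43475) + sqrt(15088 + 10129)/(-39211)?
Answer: -49668/43475 - sqrt(25217)/39211 ≈ -1.1465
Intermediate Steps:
49668/(-43475) + sqrt(15088 + 10129)/(-39211) = 49668*(-1/43475) + sqrt(25217)*(-1/39211) = -49668/43475 - sqrt(25217)/39211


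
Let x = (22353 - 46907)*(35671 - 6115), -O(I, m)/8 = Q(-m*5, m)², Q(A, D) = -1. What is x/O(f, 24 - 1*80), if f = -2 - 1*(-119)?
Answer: 90714753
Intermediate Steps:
f = 117 (f = -2 + 119 = 117)
O(I, m) = -8 (O(I, m) = -8*(-1)² = -8*1 = -8)
x = -725718024 (x = -24554*29556 = -725718024)
x/O(f, 24 - 1*80) = -725718024/(-8) = -725718024*(-⅛) = 90714753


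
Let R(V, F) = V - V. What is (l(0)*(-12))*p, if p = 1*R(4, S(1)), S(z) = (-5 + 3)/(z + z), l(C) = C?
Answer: 0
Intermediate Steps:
S(z) = -1/z (S(z) = -2*1/(2*z) = -1/z)
R(V, F) = 0
p = 0 (p = 1*0 = 0)
(l(0)*(-12))*p = (0*(-12))*0 = 0*0 = 0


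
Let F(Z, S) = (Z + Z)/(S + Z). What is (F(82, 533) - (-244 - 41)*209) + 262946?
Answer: 4837669/15 ≈ 3.2251e+5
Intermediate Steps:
F(Z, S) = 2*Z/(S + Z) (F(Z, S) = (2*Z)/(S + Z) = 2*Z/(S + Z))
(F(82, 533) - (-244 - 41)*209) + 262946 = (2*82/(533 + 82) - (-244 - 41)*209) + 262946 = (2*82/615 - (-285)*209) + 262946 = (2*82*(1/615) - 1*(-59565)) + 262946 = (4/15 + 59565) + 262946 = 893479/15 + 262946 = 4837669/15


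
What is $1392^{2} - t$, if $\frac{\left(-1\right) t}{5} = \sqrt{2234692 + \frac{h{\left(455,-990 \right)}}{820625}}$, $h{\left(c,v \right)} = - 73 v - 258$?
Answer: $1937664 + \frac{4 \sqrt{150489839212141}}{6565} \approx 1.9451 \cdot 10^{6}$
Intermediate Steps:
$h{\left(c,v \right)} = -258 - 73 v$
$t = - \frac{4 \sqrt{150489839212141}}{6565}$ ($t = - 5 \sqrt{2234692 + \frac{-258 - -72270}{820625}} = - 5 \sqrt{2234692 + \left(-258 + 72270\right) \frac{1}{820625}} = - 5 \sqrt{2234692 + 72012 \cdot \frac{1}{820625}} = - 5 \sqrt{2234692 + \frac{72012}{820625}} = - 5 \sqrt{\frac{1833844194512}{820625}} = - 5 \frac{4 \sqrt{150489839212141}}{32825} = - \frac{4 \sqrt{150489839212141}}{6565} \approx -7474.4$)
$1392^{2} - t = 1392^{2} - - \frac{4 \sqrt{150489839212141}}{6565} = 1937664 + \frac{4 \sqrt{150489839212141}}{6565}$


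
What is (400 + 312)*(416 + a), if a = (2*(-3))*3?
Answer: 283376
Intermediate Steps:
a = -18 (a = -6*3 = -18)
(400 + 312)*(416 + a) = (400 + 312)*(416 - 18) = 712*398 = 283376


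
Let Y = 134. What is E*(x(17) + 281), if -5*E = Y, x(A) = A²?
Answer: -15276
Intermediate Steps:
E = -134/5 (E = -⅕*134 = -134/5 ≈ -26.800)
E*(x(17) + 281) = -134*(17² + 281)/5 = -134*(289 + 281)/5 = -134/5*570 = -15276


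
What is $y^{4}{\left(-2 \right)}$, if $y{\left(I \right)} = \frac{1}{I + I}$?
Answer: $\frac{1}{256} \approx 0.0039063$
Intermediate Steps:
$y{\left(I \right)} = \frac{1}{2 I}$
$y^{4}{\left(-2 \right)} = \left(\frac{1}{2 \left(-2\right)}\right)^{4} = \left(\frac{1}{2} \left(- \frac{1}{2}\right)\right)^{4} = \left(- \frac{1}{4}\right)^{4} = \frac{1}{256}$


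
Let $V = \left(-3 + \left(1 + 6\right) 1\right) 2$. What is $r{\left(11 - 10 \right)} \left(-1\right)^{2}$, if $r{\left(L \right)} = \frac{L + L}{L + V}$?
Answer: $\frac{2}{9} \approx 0.22222$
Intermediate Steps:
$V = 8$ ($V = \left(-3 + 7 \cdot 1\right) 2 = \left(-3 + 7\right) 2 = 4 \cdot 2 = 8$)
$r{\left(L \right)} = \frac{2 L}{8 + L}$ ($r{\left(L \right)} = \frac{L + L}{L + 8} = \frac{2 L}{8 + L}$)
$r{\left(11 - 10 \right)} \left(-1\right)^{2} = \frac{2 \left(11 - 10\right)}{8 + \left(11 - 10\right)} \left(-1\right)^{2} = \frac{2 \left(11 - 10\right)}{8 + \left(11 - 10\right)} 1 = 2 \cdot 1 \frac{1}{8 + 1} \cdot 1 = 2 \cdot 1 \cdot \frac{1}{9} \cdot 1 = \frac{2}{9} \cdot 1 = \frac{2}{9}$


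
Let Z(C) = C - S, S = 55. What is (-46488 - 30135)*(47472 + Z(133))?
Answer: -3643423650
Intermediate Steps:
Z(C) = -55 + C (Z(C) = C - 1*55 = C - 55 = -55 + C)
(-46488 - 30135)*(47472 + Z(133)) = (-46488 - 30135)*(47472 + (-55 + 133)) = -76623*(47472 + 78) = -76623*47550 = -3643423650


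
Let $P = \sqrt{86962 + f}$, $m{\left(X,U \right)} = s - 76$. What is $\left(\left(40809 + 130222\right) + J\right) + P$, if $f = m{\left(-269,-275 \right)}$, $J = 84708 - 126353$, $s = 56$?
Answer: $129386 + \sqrt{86942} \approx 1.2968 \cdot 10^{5}$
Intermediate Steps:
$m{\left(X,U \right)} = -20$ ($m{\left(X,U \right)} = 56 - 76 = -20$)
$J = -41645$ ($J = 84708 - 126353 = -41645$)
$f = -20$
$P = \sqrt{86942}$ ($P = \sqrt{86962 - 20} = \sqrt{86942} \approx 294.86$)
$\left(\left(40809 + 130222\right) + J\right) + P = \left(\left(40809 + 130222\right) - 41645\right) + \sqrt{86942} = \left(171031 - 41645\right) + \sqrt{86942} = 129386 + \sqrt{86942}$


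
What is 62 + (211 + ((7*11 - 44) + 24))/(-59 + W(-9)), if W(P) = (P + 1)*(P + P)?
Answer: 5538/85 ≈ 65.153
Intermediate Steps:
W(P) = 2*P*(1 + P) (W(P) = (1 + P)*(2*P) = 2*P*(1 + P))
62 + (211 + ((7*11 - 44) + 24))/(-59 + W(-9)) = 62 + (211 + ((7*11 - 44) + 24))/(-59 + 2*(-9)*(1 - 9)) = 62 + (211 + ((77 - 44) + 24))/(-59 + 2*(-9)*(-8)) = 62 + (211 + (33 + 24))/(-59 + 144) = 62 + (211 + 57)/85 = 62 + 268*(1/85) = 62 + 268/85 = 5538/85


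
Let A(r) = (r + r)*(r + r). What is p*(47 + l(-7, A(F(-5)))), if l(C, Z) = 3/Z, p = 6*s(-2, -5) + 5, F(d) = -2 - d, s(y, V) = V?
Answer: -14125/12 ≈ -1177.1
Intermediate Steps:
A(r) = 4*r**2 (A(r) = (2*r)*(2*r) = 4*r**2)
p = -25 (p = 6*(-5) + 5 = -30 + 5 = -25)
p*(47 + l(-7, A(F(-5)))) = -25*(47 + 3/((4*(-2 - 1*(-5))**2))) = -25*(47 + 3/((4*(-2 + 5)**2))) = -25*(47 + 3/((4*3**2))) = -25*(47 + 3/((4*9))) = -25*(47 + 3/36) = -25*(47 + 3*(1/36)) = -25*(47 + 1/12) = -25*565/12 = -14125/12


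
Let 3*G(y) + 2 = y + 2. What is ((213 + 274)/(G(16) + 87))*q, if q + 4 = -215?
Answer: -319959/277 ≈ -1155.1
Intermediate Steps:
q = -219 (q = -4 - 215 = -219)
G(y) = y/3 (G(y) = -⅔ + (y + 2)/3 = -⅔ + (2 + y)/3 = -⅔ + (⅔ + y/3) = y/3)
((213 + 274)/(G(16) + 87))*q = ((213 + 274)/((⅓)*16 + 87))*(-219) = (487/(16/3 + 87))*(-219) = (487/(277/3))*(-219) = (487*(3/277))*(-219) = (1461/277)*(-219) = -319959/277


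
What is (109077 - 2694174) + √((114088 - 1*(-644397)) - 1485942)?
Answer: -2585097 + I*√727457 ≈ -2.5851e+6 + 852.91*I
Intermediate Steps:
(109077 - 2694174) + √((114088 - 1*(-644397)) - 1485942) = -2585097 + √((114088 + 644397) - 1485942) = -2585097 + √(758485 - 1485942) = -2585097 + √(-727457) = -2585097 + I*√727457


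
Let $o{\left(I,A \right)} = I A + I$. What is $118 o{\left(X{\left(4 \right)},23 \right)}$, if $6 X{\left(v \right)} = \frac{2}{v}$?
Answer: $236$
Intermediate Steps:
$X{\left(v \right)} = \frac{1}{3 v}$ ($X{\left(v \right)} = \frac{2 \frac{1}{v}}{6} = \frac{1}{3 v}$)
$o{\left(I,A \right)} = I + A I$ ($o{\left(I,A \right)} = A I + I = I + A I$)
$118 o{\left(X{\left(4 \right)},23 \right)} = 118 \frac{1}{3 \cdot 4} \left(1 + 23\right) = 118 \cdot \frac{1}{3} \cdot \frac{1}{4} \cdot 24 = 118 \cdot \frac{1}{12} \cdot 24 = 118 \cdot 2 = 236$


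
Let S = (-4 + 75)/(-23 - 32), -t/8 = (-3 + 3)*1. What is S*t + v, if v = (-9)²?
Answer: 81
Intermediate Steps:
t = 0 (t = -8*(-3 + 3) = -0 = -8*0 = 0)
S = -71/55 (S = 71/(-55) = 71*(-1/55) = -71/55 ≈ -1.2909)
v = 81
S*t + v = -71/55*0 + 81 = 0 + 81 = 81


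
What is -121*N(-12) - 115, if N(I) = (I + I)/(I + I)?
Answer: -236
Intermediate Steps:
N(I) = 1 (N(I) = (2*I)/((2*I)) = (2*I)*(1/(2*I)) = 1)
-121*N(-12) - 115 = -121*1 - 115 = -121 - 115 = -236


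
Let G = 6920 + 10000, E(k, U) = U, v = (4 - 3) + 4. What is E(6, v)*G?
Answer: 84600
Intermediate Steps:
v = 5 (v = 1 + 4 = 5)
G = 16920
E(6, v)*G = 5*16920 = 84600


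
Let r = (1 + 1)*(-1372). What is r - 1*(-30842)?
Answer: 28098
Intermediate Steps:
r = -2744 (r = 2*(-1372) = -2744)
r - 1*(-30842) = -2744 - 1*(-30842) = -2744 + 30842 = 28098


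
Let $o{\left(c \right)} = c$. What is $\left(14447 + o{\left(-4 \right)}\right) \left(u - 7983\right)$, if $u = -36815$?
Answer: $-647017514$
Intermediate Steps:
$\left(14447 + o{\left(-4 \right)}\right) \left(u - 7983\right) = \left(14447 - 4\right) \left(-36815 - 7983\right) = 14443 \left(-44798\right) = -647017514$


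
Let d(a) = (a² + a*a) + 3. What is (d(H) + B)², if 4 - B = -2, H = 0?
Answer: 81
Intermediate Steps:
d(a) = 3 + 2*a² (d(a) = (a² + a²) + 3 = 2*a² + 3 = 3 + 2*a²)
B = 6 (B = 4 - 1*(-2) = 4 + 2 = 6)
(d(H) + B)² = ((3 + 2*0²) + 6)² = ((3 + 2*0) + 6)² = ((3 + 0) + 6)² = (3 + 6)² = 9² = 81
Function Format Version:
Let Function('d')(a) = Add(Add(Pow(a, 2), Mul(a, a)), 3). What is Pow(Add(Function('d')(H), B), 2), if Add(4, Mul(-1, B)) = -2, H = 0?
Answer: 81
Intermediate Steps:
Function('d')(a) = Add(3, Mul(2, Pow(a, 2))) (Function('d')(a) = Add(Add(Pow(a, 2), Pow(a, 2)), 3) = Add(Mul(2, Pow(a, 2)), 3) = Add(3, Mul(2, Pow(a, 2))))
B = 6 (B = Add(4, Mul(-1, -2)) = Add(4, 2) = 6)
Pow(Add(Function('d')(H), B), 2) = Pow(Add(Add(3, Mul(2, Pow(0, 2))), 6), 2) = Pow(Add(Add(3, Mul(2, 0)), 6), 2) = Pow(Add(Add(3, 0), 6), 2) = Pow(Add(3, 6), 2) = Pow(9, 2) = 81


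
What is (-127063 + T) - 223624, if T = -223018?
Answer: -573705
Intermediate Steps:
(-127063 + T) - 223624 = (-127063 - 223018) - 223624 = -350081 - 223624 = -573705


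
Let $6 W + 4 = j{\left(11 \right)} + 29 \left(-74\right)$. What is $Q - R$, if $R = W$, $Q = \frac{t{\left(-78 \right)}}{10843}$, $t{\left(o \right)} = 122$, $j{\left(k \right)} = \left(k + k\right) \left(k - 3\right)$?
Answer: $\frac{3567469}{10843} \approx 329.01$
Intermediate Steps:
$j{\left(k \right)} = 2 k \left(-3 + k\right)$
$W = -329$ ($W = - \frac{2}{3} + \frac{2 \cdot 11 \left(-3 + 11\right) + 29 \left(-74\right)}{6} = - \frac{2}{3} + \frac{2 \cdot 11 \cdot 8 - 2146}{6} = - \frac{2}{3} + \frac{176 - 2146}{6} = - \frac{2}{3} + \frac{1}{6} \left(-1970\right) = - \frac{2}{3} - \frac{985}{3} = -329$)
$Q = \frac{122}{10843} \approx 0.011251$
$R = -329$
$Q - R = \frac{122}{10843} - -329 = \frac{122}{10843} + 329 = \frac{3567469}{10843}$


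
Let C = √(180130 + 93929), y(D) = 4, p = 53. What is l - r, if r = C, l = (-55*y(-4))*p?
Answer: -11660 - 3*√30451 ≈ -12184.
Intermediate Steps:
C = 3*√30451 (C = √274059 = 3*√30451 ≈ 523.51)
l = -11660 (l = -55*4*53 = -220*53 = -11660)
r = 3*√30451 ≈ 523.51
l - r = -11660 - 3*√30451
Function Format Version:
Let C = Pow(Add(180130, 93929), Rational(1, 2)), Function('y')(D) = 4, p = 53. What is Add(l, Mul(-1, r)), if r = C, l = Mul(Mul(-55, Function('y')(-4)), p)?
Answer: Add(-11660, Mul(-3, Pow(30451, Rational(1, 2)))) ≈ -12184.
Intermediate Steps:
C = Mul(3, Pow(30451, Rational(1, 2))) (C = Pow(274059, Rational(1, 2)) = Mul(3, Pow(30451, Rational(1, 2))) ≈ 523.51)
l = -11660 (l = Mul(Mul(-55, 4), 53) = Mul(-220, 53) = -11660)
r = Mul(3, Pow(30451, Rational(1, 2))) ≈ 523.51
Add(l, Mul(-1, r)) = Add(-11660, Mul(-1, Mul(3, Pow(30451, Rational(1, 2))))) = Add(-11660, Mul(-3, Pow(30451, Rational(1, 2))))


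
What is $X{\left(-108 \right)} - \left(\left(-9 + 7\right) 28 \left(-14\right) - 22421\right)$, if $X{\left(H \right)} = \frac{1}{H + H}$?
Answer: $\frac{4673591}{216} \approx 21637.0$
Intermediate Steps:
$X{\left(H \right)} = \frac{1}{2 H}$
$X{\left(-108 \right)} - \left(\left(-9 + 7\right) 28 \left(-14\right) - 22421\right) = \frac{1}{2 \left(-108\right)} - \left(\left(-9 + 7\right) 28 \left(-14\right) - 22421\right) = \frac{1}{2} \left(- \frac{1}{108}\right) - \left(\left(-2\right) 28 \left(-14\right) - 22421\right) = - \frac{1}{216} - \left(\left(-56\right) \left(-14\right) - 22421\right) = - \frac{1}{216} - \left(784 - 22421\right) = - \frac{1}{216} - -21637 = - \frac{1}{216} + 21637 = \frac{4673591}{216}$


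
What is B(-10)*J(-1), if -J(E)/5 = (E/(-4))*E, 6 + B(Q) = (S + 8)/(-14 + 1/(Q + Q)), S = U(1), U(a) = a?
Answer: -4665/562 ≈ -8.3007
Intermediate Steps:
S = 1
B(Q) = -6 + 9/(-14 + 1/(2*Q)) (B(Q) = -6 + (1 + 8)/(-14 + 1/(Q + Q)) = -6 + 9/(-14 + 1/(2*Q)))
J(E) = 5*E²/4 (J(E) = -5*E/(-4)*E = -5*E*(-¼)*E = -5*(-E/4)*E = -(-5)*E²/4 = 5*E²/4)
B(-10)*J(-1) = (6*(1 - 31*(-10))/(-1 + 28*(-10)))*((5/4)*(-1)²) = (6*(1 + 310)/(-1 - 280))*((5/4)*1) = (6*311/(-281))*(5/4) = (6*(-1/281)*311)*(5/4) = -1866/281*5/4 = -4665/562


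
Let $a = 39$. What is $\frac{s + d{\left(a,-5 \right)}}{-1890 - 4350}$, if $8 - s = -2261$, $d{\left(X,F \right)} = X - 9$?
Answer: $- \frac{2299}{6240} \approx -0.36843$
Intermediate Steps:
$d{\left(X,F \right)} = -9 + X$
$s = 2269$ ($s = 8 - -2261 = 8 + 2261 = 2269$)
$\frac{s + d{\left(a,-5 \right)}}{-1890 - 4350} = \frac{2269 + \left(-9 + 39\right)}{-1890 - 4350} = \frac{2269 + 30}{-6240} = 2299 \left(- \frac{1}{6240}\right) = - \frac{2299}{6240}$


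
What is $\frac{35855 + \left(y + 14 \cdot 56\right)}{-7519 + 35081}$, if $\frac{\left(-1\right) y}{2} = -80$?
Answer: $\frac{36799}{27562} \approx 1.3351$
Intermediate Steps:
$y = 160$ ($y = \left(-2\right) \left(-80\right) = 160$)
$\frac{35855 + \left(y + 14 \cdot 56\right)}{-7519 + 35081} = \frac{35855 + \left(160 + 14 \cdot 56\right)}{-7519 + 35081} = \frac{35855 + \left(160 + 784\right)}{27562} = \left(35855 + 944\right) \frac{1}{27562} = 36799 \cdot \frac{1}{27562} = \frac{36799}{27562}$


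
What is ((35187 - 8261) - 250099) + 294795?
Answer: 71622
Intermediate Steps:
((35187 - 8261) - 250099) + 294795 = (26926 - 250099) + 294795 = -223173 + 294795 = 71622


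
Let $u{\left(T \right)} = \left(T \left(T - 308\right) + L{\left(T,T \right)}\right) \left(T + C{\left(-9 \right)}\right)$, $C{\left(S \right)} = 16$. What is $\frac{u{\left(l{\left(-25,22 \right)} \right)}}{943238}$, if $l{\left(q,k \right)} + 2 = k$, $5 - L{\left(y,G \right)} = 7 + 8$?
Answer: $- \frac{103860}{471619} \approx -0.22022$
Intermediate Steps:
$L{\left(y,G \right)} = -10$ ($L{\left(y,G \right)} = 5 - \left(7 + 8\right) = 5 - 15 = -10$)
$l{\left(q,k \right)} = -2 + k$
$u{\left(T \right)} = \left(-10 + T \left(-308 + T\right)\right) \left(16 + T\right)$ ($u{\left(T \right)} = \left(T \left(T - 308\right) - 10\right) \left(T + 16\right) = \left(T \left(-308 + T\right) - 10\right) \left(16 + T\right) = \left(-10 + T \left(-308 + T\right)\right) \left(16 + T\right)$)
$\frac{u{\left(l{\left(-25,22 \right)} \right)}}{943238} = \frac{-160 + \left(-2 + 22\right)^{3} - 4938 \left(-2 + 22\right) - 292 \left(-2 + 22\right)^{2}}{943238} = \left(-160 + 20^{3} - 98760 - 292 \cdot 20^{2}\right) \frac{1}{943238} = \left(-160 + 8000 - 98760 - 116800\right) \frac{1}{943238} = \left(-207720\right) \frac{1}{943238} = - \frac{103860}{471619}$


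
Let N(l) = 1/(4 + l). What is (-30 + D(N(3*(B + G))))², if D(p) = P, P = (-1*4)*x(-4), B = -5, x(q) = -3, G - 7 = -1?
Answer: 324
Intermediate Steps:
G = 6 (G = 7 - 1 = 6)
P = 12 (P = -1*4*(-3) = -4*(-3) = 12)
D(p) = 12
(-30 + D(N(3*(B + G))))² = (-30 + 12)² = (-18)² = 324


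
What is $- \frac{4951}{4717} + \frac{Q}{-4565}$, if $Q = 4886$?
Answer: $- \frac{45648577}{21533105} \approx -2.1199$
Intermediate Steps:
$- \frac{4951}{4717} + \frac{Q}{-4565} = - \frac{4951}{4717} + \frac{4886}{-4565} = \left(-4951\right) \frac{1}{4717} + 4886 \left(- \frac{1}{4565}\right) = - \frac{4951}{4717} - \frac{4886}{4565} = - \frac{45648577}{21533105}$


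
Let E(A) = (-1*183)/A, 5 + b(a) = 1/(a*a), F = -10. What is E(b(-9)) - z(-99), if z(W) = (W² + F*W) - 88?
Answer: -4309189/404 ≈ -10666.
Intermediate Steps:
b(a) = -5 + a⁻² (b(a) = -5 + 1/(a*a) = -5 + 1/(a²) = -5 + a⁻²)
E(A) = -183/A
z(W) = -88 + W² - 10*W (z(W) = (W² - 10*W) - 88 = -88 + W² - 10*W)
E(b(-9)) - z(-99) = -183/(-5 + (-9)⁻²) - (-88 + (-99)² - 10*(-99)) = -183/(-5 + 1/81) - (-88 + 9801 + 990) = -183/(-404/81) - 1*10703 = -183*(-81/404) - 10703 = 14823/404 - 10703 = -4309189/404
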